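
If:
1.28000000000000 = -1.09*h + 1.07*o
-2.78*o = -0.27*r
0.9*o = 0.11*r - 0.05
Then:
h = -0.96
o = 0.21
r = 2.21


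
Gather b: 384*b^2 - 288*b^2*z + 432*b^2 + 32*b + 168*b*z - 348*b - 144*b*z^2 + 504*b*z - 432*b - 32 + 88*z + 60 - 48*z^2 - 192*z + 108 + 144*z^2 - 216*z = b^2*(816 - 288*z) + b*(-144*z^2 + 672*z - 748) + 96*z^2 - 320*z + 136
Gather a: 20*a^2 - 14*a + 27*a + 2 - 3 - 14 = 20*a^2 + 13*a - 15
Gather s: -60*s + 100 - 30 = 70 - 60*s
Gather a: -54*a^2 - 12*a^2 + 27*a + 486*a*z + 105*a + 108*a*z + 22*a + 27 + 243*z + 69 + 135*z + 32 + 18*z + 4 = -66*a^2 + a*(594*z + 154) + 396*z + 132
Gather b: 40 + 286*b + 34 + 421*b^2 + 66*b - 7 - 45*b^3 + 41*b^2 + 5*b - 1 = -45*b^3 + 462*b^2 + 357*b + 66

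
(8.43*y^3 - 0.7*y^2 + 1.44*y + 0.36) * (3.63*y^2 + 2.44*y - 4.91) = 30.6009*y^5 + 18.0282*y^4 - 37.8721*y^3 + 8.2574*y^2 - 6.192*y - 1.7676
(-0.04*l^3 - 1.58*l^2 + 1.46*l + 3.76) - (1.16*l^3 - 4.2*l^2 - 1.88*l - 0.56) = -1.2*l^3 + 2.62*l^2 + 3.34*l + 4.32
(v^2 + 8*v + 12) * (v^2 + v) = v^4 + 9*v^3 + 20*v^2 + 12*v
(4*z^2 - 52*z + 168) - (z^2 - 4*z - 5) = 3*z^2 - 48*z + 173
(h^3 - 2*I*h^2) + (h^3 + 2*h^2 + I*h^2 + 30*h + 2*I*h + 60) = 2*h^3 + 2*h^2 - I*h^2 + 30*h + 2*I*h + 60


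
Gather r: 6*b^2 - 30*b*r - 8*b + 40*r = 6*b^2 - 8*b + r*(40 - 30*b)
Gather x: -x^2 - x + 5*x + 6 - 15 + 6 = -x^2 + 4*x - 3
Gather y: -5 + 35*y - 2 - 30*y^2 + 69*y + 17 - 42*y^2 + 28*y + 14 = -72*y^2 + 132*y + 24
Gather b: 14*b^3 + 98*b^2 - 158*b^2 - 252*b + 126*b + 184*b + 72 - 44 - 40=14*b^3 - 60*b^2 + 58*b - 12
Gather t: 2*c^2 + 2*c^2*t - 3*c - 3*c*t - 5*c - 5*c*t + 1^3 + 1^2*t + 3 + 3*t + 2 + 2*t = 2*c^2 - 8*c + t*(2*c^2 - 8*c + 6) + 6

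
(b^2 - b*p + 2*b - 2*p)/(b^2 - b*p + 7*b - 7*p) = (b + 2)/(b + 7)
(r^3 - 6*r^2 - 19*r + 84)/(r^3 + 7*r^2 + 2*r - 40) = (r^2 - 10*r + 21)/(r^2 + 3*r - 10)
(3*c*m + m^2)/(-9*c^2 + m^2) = -m/(3*c - m)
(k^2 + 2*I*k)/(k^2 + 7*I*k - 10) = k/(k + 5*I)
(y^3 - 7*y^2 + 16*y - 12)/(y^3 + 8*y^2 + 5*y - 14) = (y^3 - 7*y^2 + 16*y - 12)/(y^3 + 8*y^2 + 5*y - 14)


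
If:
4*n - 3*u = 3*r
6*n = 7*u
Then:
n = 7*u/6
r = 5*u/9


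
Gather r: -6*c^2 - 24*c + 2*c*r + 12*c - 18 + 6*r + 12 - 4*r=-6*c^2 - 12*c + r*(2*c + 2) - 6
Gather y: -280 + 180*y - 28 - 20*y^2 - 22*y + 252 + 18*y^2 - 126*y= -2*y^2 + 32*y - 56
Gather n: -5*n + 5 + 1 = 6 - 5*n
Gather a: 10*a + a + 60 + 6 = 11*a + 66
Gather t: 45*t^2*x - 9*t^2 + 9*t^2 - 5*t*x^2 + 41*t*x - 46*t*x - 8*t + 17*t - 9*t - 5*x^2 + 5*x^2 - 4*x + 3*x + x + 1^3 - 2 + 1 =45*t^2*x + t*(-5*x^2 - 5*x)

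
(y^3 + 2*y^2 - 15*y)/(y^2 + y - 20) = y*(y - 3)/(y - 4)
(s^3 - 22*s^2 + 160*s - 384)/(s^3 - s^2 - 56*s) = (s^2 - 14*s + 48)/(s*(s + 7))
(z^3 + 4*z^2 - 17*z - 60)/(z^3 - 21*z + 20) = (z + 3)/(z - 1)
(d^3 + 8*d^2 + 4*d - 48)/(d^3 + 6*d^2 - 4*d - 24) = (d + 4)/(d + 2)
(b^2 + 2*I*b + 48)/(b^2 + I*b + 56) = (b - 6*I)/(b - 7*I)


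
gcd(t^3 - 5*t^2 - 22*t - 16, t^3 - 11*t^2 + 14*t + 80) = t^2 - 6*t - 16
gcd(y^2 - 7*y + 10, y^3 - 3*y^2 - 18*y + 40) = y^2 - 7*y + 10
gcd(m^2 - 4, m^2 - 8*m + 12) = m - 2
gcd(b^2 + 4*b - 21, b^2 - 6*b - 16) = 1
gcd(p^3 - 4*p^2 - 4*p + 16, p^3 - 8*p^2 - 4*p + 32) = p^2 - 4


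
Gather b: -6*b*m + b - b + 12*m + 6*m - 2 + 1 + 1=-6*b*m + 18*m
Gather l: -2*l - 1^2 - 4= -2*l - 5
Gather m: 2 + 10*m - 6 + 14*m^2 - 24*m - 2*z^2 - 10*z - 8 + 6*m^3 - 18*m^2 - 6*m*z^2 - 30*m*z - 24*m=6*m^3 - 4*m^2 + m*(-6*z^2 - 30*z - 38) - 2*z^2 - 10*z - 12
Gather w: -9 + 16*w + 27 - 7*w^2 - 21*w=-7*w^2 - 5*w + 18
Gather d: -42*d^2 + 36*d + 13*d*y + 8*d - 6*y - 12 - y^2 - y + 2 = -42*d^2 + d*(13*y + 44) - y^2 - 7*y - 10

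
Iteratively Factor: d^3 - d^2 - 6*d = (d + 2)*(d^2 - 3*d) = d*(d + 2)*(d - 3)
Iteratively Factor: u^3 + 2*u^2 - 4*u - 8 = (u + 2)*(u^2 - 4) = (u + 2)^2*(u - 2)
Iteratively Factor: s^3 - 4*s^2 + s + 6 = (s - 3)*(s^2 - s - 2) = (s - 3)*(s - 2)*(s + 1)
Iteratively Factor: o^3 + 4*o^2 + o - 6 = (o + 2)*(o^2 + 2*o - 3) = (o - 1)*(o + 2)*(o + 3)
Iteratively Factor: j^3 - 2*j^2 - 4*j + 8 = (j + 2)*(j^2 - 4*j + 4) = (j - 2)*(j + 2)*(j - 2)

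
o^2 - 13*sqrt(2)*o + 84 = (o - 7*sqrt(2))*(o - 6*sqrt(2))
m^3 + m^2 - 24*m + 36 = (m - 3)*(m - 2)*(m + 6)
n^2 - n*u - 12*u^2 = (n - 4*u)*(n + 3*u)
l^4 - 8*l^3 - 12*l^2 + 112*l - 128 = (l - 8)*(l - 2)^2*(l + 4)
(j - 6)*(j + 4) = j^2 - 2*j - 24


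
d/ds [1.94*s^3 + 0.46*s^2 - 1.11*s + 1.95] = 5.82*s^2 + 0.92*s - 1.11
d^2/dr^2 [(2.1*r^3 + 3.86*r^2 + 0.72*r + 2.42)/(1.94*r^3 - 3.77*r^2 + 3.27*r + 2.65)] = (59.772952*r^6 - 63.673128*r^5 - 198.77628*r^4 - 367.636804*r^3 + 594.630324*r^2 - 122.005968*r + 141.843036)/(7.301384*r^9 - 42.566316*r^8 + 119.639994*r^7 - 167.158769*r^6 + 85.371807*r^5 + 92.922276*r^4 - 120.176877*r^3 + 5.58407999999999*r^2 + 68.890725*r + 18.609625)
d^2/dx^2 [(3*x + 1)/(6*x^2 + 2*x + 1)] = 4*(2*(3*x + 1)*(6*x + 1)^2 - 3*(9*x + 2)*(6*x^2 + 2*x + 1))/(6*x^2 + 2*x + 1)^3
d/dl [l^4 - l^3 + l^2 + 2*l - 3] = 4*l^3 - 3*l^2 + 2*l + 2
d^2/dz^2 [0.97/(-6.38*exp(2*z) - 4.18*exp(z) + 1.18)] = (-0.97*(12.76*exp(z) + 4.18)*(25.52*exp(z) + 8.36)*exp(z) + (24.7544*exp(z) + 4.0546)*(6.38*exp(2*z) + 4.18*exp(z) - 1.18))*exp(z)/(6.38*exp(2*z) + 4.18*exp(z) - 1.18)^3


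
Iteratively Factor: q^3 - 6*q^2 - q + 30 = (q - 3)*(q^2 - 3*q - 10) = (q - 3)*(q + 2)*(q - 5)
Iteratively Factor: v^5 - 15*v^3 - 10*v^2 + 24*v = (v)*(v^4 - 15*v^2 - 10*v + 24) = v*(v + 2)*(v^3 - 2*v^2 - 11*v + 12) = v*(v + 2)*(v + 3)*(v^2 - 5*v + 4) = v*(v - 4)*(v + 2)*(v + 3)*(v - 1)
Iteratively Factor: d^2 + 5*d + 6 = (d + 3)*(d + 2)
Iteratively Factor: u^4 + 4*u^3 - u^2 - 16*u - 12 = (u - 2)*(u^3 + 6*u^2 + 11*u + 6) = (u - 2)*(u + 3)*(u^2 + 3*u + 2) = (u - 2)*(u + 1)*(u + 3)*(u + 2)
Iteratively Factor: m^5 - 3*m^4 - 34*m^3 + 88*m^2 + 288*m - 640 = (m - 5)*(m^4 + 2*m^3 - 24*m^2 - 32*m + 128) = (m - 5)*(m - 2)*(m^3 + 4*m^2 - 16*m - 64) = (m - 5)*(m - 4)*(m - 2)*(m^2 + 8*m + 16) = (m - 5)*(m - 4)*(m - 2)*(m + 4)*(m + 4)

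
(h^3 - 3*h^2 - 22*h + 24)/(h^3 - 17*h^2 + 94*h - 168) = (h^2 + 3*h - 4)/(h^2 - 11*h + 28)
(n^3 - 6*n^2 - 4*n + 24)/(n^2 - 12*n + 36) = (n^2 - 4)/(n - 6)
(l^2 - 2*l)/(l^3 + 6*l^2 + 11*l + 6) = l*(l - 2)/(l^3 + 6*l^2 + 11*l + 6)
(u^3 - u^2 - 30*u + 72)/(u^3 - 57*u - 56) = (-u^3 + u^2 + 30*u - 72)/(-u^3 + 57*u + 56)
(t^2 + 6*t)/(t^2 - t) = (t + 6)/(t - 1)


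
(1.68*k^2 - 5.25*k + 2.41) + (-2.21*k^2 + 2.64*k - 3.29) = -0.53*k^2 - 2.61*k - 0.88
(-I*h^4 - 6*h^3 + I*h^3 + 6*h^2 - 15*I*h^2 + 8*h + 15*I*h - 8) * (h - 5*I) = -I*h^5 - 11*h^4 + I*h^4 + 11*h^3 + 15*I*h^3 - 67*h^2 - 15*I*h^2 + 67*h - 40*I*h + 40*I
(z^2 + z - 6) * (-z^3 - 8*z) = -z^5 - z^4 - 2*z^3 - 8*z^2 + 48*z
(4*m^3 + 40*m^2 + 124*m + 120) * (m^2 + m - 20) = 4*m^5 + 44*m^4 + 84*m^3 - 556*m^2 - 2360*m - 2400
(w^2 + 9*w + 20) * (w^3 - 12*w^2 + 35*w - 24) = w^5 - 3*w^4 - 53*w^3 + 51*w^2 + 484*w - 480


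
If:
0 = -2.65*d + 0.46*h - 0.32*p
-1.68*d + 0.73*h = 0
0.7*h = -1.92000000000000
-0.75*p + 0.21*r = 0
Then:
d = -1.19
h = -2.74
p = 5.93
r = 21.17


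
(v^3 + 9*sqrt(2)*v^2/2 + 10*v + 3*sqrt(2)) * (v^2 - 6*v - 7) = v^5 - 6*v^4 + 9*sqrt(2)*v^4/2 - 27*sqrt(2)*v^3 + 3*v^3 - 60*v^2 - 57*sqrt(2)*v^2/2 - 70*v - 18*sqrt(2)*v - 21*sqrt(2)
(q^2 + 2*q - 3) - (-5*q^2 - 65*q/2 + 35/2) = 6*q^2 + 69*q/2 - 41/2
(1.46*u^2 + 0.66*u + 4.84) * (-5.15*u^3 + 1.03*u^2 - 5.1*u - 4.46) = -7.519*u^5 - 1.8952*u^4 - 31.6922*u^3 - 4.8924*u^2 - 27.6276*u - 21.5864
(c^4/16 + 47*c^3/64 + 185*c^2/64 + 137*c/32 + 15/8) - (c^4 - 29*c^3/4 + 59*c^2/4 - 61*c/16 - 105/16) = -15*c^4/16 + 511*c^3/64 - 759*c^2/64 + 259*c/32 + 135/16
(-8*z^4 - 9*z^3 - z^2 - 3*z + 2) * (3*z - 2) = -24*z^5 - 11*z^4 + 15*z^3 - 7*z^2 + 12*z - 4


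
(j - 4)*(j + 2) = j^2 - 2*j - 8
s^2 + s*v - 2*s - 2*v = (s - 2)*(s + v)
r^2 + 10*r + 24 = (r + 4)*(r + 6)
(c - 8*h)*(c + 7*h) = c^2 - c*h - 56*h^2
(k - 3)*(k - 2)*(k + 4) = k^3 - k^2 - 14*k + 24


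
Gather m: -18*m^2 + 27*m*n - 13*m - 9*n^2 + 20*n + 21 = -18*m^2 + m*(27*n - 13) - 9*n^2 + 20*n + 21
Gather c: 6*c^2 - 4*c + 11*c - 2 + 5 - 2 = 6*c^2 + 7*c + 1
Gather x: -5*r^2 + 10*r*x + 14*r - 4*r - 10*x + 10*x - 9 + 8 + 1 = -5*r^2 + 10*r*x + 10*r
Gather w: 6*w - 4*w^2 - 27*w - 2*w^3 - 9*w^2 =-2*w^3 - 13*w^2 - 21*w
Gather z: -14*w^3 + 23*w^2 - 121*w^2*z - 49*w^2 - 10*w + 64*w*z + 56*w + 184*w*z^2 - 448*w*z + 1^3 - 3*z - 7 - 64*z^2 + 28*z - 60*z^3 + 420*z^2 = -14*w^3 - 26*w^2 + 46*w - 60*z^3 + z^2*(184*w + 356) + z*(-121*w^2 - 384*w + 25) - 6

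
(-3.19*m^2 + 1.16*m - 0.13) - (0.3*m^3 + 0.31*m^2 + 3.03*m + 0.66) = -0.3*m^3 - 3.5*m^2 - 1.87*m - 0.79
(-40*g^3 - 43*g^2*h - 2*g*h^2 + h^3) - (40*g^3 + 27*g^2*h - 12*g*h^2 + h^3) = -80*g^3 - 70*g^2*h + 10*g*h^2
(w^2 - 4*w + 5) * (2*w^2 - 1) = 2*w^4 - 8*w^3 + 9*w^2 + 4*w - 5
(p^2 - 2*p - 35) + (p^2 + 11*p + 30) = 2*p^2 + 9*p - 5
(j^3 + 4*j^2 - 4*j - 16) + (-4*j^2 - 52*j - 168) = j^3 - 56*j - 184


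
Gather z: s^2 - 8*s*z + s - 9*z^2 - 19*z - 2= s^2 + s - 9*z^2 + z*(-8*s - 19) - 2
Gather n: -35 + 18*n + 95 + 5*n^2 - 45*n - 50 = 5*n^2 - 27*n + 10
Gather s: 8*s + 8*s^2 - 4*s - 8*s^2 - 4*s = 0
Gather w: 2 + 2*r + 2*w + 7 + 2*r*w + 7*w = 2*r + w*(2*r + 9) + 9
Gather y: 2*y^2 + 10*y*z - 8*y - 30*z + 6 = 2*y^2 + y*(10*z - 8) - 30*z + 6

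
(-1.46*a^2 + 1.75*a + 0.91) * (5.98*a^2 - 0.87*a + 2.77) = -8.7308*a^4 + 11.7352*a^3 - 0.124899999999999*a^2 + 4.0558*a + 2.5207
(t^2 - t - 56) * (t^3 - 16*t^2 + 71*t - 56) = t^5 - 17*t^4 + 31*t^3 + 769*t^2 - 3920*t + 3136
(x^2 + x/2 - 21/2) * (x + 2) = x^3 + 5*x^2/2 - 19*x/2 - 21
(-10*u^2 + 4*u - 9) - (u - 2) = -10*u^2 + 3*u - 7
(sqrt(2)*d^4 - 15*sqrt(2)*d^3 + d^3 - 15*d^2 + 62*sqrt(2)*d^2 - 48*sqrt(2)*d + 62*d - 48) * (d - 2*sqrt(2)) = sqrt(2)*d^5 - 15*sqrt(2)*d^4 - 3*d^4 + 45*d^3 + 60*sqrt(2)*d^3 - 186*d^2 - 18*sqrt(2)*d^2 - 124*sqrt(2)*d + 144*d + 96*sqrt(2)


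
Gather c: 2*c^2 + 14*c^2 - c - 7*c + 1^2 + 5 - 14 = 16*c^2 - 8*c - 8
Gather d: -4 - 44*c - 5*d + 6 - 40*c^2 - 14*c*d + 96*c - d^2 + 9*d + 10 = -40*c^2 + 52*c - d^2 + d*(4 - 14*c) + 12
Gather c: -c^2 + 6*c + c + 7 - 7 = -c^2 + 7*c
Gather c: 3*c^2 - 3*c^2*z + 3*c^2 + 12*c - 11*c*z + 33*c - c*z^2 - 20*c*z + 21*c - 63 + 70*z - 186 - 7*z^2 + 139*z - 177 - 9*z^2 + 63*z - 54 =c^2*(6 - 3*z) + c*(-z^2 - 31*z + 66) - 16*z^2 + 272*z - 480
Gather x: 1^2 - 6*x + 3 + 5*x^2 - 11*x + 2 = 5*x^2 - 17*x + 6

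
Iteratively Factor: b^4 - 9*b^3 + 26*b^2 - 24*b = (b)*(b^3 - 9*b^2 + 26*b - 24) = b*(b - 3)*(b^2 - 6*b + 8) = b*(b - 4)*(b - 3)*(b - 2)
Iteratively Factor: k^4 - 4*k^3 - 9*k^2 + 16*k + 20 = (k - 2)*(k^3 - 2*k^2 - 13*k - 10) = (k - 2)*(k + 2)*(k^2 - 4*k - 5) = (k - 5)*(k - 2)*(k + 2)*(k + 1)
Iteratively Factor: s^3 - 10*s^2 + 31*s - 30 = (s - 3)*(s^2 - 7*s + 10) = (s - 5)*(s - 3)*(s - 2)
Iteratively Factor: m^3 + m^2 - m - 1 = (m - 1)*(m^2 + 2*m + 1) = (m - 1)*(m + 1)*(m + 1)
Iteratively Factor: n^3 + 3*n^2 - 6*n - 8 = (n - 2)*(n^2 + 5*n + 4) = (n - 2)*(n + 4)*(n + 1)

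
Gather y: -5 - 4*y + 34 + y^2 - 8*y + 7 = y^2 - 12*y + 36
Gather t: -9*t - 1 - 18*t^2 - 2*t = -18*t^2 - 11*t - 1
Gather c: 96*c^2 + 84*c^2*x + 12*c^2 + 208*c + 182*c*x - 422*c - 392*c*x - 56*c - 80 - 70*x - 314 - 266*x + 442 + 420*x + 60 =c^2*(84*x + 108) + c*(-210*x - 270) + 84*x + 108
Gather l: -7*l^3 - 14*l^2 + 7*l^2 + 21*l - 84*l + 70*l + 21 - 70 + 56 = -7*l^3 - 7*l^2 + 7*l + 7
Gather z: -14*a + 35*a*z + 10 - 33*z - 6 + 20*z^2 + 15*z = -14*a + 20*z^2 + z*(35*a - 18) + 4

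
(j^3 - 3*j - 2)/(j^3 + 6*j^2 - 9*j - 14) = (j + 1)/(j + 7)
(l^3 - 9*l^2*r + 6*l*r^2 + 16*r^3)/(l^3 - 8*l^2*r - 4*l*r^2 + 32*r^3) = (l + r)/(l + 2*r)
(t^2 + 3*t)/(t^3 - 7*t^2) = (t + 3)/(t*(t - 7))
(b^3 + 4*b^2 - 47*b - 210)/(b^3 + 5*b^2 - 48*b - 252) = (b + 5)/(b + 6)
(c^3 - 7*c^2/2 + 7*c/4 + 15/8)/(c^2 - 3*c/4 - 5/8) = (4*c^2 - 16*c + 15)/(4*c - 5)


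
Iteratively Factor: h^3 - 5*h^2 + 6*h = (h)*(h^2 - 5*h + 6) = h*(h - 3)*(h - 2)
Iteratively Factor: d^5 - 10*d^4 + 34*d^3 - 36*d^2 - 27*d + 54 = (d - 2)*(d^4 - 8*d^3 + 18*d^2 - 27) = (d - 3)*(d - 2)*(d^3 - 5*d^2 + 3*d + 9) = (d - 3)^2*(d - 2)*(d^2 - 2*d - 3) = (d - 3)^2*(d - 2)*(d + 1)*(d - 3)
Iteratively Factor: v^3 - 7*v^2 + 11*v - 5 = (v - 1)*(v^2 - 6*v + 5) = (v - 1)^2*(v - 5)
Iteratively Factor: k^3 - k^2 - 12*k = (k - 4)*(k^2 + 3*k) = k*(k - 4)*(k + 3)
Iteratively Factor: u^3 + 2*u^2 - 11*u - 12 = (u + 4)*(u^2 - 2*u - 3) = (u - 3)*(u + 4)*(u + 1)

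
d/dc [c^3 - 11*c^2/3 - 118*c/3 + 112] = 3*c^2 - 22*c/3 - 118/3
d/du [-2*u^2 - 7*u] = -4*u - 7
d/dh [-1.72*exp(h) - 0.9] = -1.72*exp(h)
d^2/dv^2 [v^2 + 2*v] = 2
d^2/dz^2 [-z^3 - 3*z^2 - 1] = -6*z - 6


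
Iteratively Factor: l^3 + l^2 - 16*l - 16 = (l - 4)*(l^2 + 5*l + 4) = (l - 4)*(l + 4)*(l + 1)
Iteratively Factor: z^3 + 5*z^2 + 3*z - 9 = (z + 3)*(z^2 + 2*z - 3) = (z + 3)^2*(z - 1)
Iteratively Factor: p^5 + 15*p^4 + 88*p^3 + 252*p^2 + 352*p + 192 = (p + 4)*(p^4 + 11*p^3 + 44*p^2 + 76*p + 48) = (p + 2)*(p + 4)*(p^3 + 9*p^2 + 26*p + 24) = (p + 2)^2*(p + 4)*(p^2 + 7*p + 12) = (p + 2)^2*(p + 3)*(p + 4)*(p + 4)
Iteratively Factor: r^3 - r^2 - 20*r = (r + 4)*(r^2 - 5*r) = (r - 5)*(r + 4)*(r)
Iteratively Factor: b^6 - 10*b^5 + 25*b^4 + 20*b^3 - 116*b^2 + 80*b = (b)*(b^5 - 10*b^4 + 25*b^3 + 20*b^2 - 116*b + 80) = b*(b - 1)*(b^4 - 9*b^3 + 16*b^2 + 36*b - 80) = b*(b - 1)*(b + 2)*(b^3 - 11*b^2 + 38*b - 40) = b*(b - 5)*(b - 1)*(b + 2)*(b^2 - 6*b + 8) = b*(b - 5)*(b - 2)*(b - 1)*(b + 2)*(b - 4)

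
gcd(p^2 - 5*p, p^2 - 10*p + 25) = p - 5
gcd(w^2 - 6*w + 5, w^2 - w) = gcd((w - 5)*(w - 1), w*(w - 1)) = w - 1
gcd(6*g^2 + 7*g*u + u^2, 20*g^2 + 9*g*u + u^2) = 1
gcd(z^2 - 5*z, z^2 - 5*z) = z^2 - 5*z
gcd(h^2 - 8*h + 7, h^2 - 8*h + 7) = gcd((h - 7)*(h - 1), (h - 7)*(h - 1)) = h^2 - 8*h + 7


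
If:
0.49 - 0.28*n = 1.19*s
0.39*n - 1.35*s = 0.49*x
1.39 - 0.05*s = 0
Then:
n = -116.40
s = 27.80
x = -169.24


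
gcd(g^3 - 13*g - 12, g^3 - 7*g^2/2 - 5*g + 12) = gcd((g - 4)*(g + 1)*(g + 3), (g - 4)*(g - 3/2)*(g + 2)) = g - 4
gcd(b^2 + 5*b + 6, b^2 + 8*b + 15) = b + 3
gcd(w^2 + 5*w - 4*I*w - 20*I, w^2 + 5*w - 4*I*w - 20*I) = w^2 + w*(5 - 4*I) - 20*I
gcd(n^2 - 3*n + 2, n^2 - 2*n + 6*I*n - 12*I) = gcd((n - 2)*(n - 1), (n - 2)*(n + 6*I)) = n - 2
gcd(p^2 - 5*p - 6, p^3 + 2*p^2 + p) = p + 1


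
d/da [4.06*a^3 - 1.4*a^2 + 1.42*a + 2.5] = 12.18*a^2 - 2.8*a + 1.42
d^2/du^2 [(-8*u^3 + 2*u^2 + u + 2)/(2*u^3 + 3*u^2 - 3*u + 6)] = 2*(56*u^6 - 132*u^5 + 678*u^4 + 33*u^3 + 270*u^2 - 1044*u + 72)/(8*u^9 + 36*u^8 + 18*u^7 - 9*u^6 + 189*u^5 + 27*u^4 - 135*u^3 + 486*u^2 - 324*u + 216)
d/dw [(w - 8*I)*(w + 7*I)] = 2*w - I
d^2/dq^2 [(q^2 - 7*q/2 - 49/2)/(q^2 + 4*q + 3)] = 5*(-3*q^3 - 33*q^2 - 105*q - 107)/(q^6 + 12*q^5 + 57*q^4 + 136*q^3 + 171*q^2 + 108*q + 27)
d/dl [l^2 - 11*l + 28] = 2*l - 11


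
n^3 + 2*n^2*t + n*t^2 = n*(n + t)^2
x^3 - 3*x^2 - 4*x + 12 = (x - 3)*(x - 2)*(x + 2)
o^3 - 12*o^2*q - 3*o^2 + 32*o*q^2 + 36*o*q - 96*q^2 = (o - 3)*(o - 8*q)*(o - 4*q)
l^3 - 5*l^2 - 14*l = l*(l - 7)*(l + 2)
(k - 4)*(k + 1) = k^2 - 3*k - 4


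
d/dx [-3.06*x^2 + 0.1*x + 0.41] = 0.1 - 6.12*x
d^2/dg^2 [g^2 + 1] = 2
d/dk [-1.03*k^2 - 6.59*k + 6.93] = -2.06*k - 6.59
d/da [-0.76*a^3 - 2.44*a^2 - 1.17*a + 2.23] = -2.28*a^2 - 4.88*a - 1.17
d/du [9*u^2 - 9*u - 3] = 18*u - 9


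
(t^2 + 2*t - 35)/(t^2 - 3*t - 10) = (t + 7)/(t + 2)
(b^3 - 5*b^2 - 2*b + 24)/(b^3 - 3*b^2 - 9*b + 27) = (b^2 - 2*b - 8)/(b^2 - 9)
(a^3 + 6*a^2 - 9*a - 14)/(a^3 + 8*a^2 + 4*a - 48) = (a^2 + 8*a + 7)/(a^2 + 10*a + 24)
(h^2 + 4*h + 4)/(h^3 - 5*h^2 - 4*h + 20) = (h + 2)/(h^2 - 7*h + 10)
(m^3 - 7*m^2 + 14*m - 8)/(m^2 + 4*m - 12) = (m^2 - 5*m + 4)/(m + 6)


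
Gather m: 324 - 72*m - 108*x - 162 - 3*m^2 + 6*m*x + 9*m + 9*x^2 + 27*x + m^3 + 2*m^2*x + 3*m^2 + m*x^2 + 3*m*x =m^3 + 2*m^2*x + m*(x^2 + 9*x - 63) + 9*x^2 - 81*x + 162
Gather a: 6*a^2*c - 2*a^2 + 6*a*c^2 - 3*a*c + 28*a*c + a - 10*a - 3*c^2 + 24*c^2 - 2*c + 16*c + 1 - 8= a^2*(6*c - 2) + a*(6*c^2 + 25*c - 9) + 21*c^2 + 14*c - 7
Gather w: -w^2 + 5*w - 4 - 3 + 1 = -w^2 + 5*w - 6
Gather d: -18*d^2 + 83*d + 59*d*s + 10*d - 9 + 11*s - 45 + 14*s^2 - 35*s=-18*d^2 + d*(59*s + 93) + 14*s^2 - 24*s - 54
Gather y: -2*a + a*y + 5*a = a*y + 3*a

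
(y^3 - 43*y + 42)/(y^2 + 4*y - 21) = (y^2 - 7*y + 6)/(y - 3)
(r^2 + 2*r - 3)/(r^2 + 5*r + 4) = (r^2 + 2*r - 3)/(r^2 + 5*r + 4)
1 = 1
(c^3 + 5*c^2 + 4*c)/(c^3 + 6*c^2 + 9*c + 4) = c/(c + 1)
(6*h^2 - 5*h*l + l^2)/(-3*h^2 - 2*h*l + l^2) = (-2*h + l)/(h + l)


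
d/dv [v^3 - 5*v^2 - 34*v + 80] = 3*v^2 - 10*v - 34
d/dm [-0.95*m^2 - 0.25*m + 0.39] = -1.9*m - 0.25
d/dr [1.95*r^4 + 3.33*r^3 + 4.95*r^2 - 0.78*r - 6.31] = 7.8*r^3 + 9.99*r^2 + 9.9*r - 0.78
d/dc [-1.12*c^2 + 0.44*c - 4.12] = 0.44 - 2.24*c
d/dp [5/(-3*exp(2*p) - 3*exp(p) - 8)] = (30*exp(p) + 15)*exp(p)/(3*exp(2*p) + 3*exp(p) + 8)^2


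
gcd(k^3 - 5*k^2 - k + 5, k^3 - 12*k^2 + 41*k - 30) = k^2 - 6*k + 5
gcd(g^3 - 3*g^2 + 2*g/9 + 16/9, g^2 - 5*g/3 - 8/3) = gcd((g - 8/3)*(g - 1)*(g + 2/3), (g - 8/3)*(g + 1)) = g - 8/3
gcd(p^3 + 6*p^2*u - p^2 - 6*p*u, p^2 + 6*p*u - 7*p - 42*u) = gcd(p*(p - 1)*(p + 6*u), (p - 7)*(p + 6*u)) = p + 6*u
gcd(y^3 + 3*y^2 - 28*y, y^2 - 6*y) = y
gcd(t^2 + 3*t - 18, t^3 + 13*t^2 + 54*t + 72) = t + 6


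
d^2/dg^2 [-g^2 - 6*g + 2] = -2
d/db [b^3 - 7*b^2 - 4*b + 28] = 3*b^2 - 14*b - 4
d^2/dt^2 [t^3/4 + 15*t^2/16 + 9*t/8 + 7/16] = 3*t/2 + 15/8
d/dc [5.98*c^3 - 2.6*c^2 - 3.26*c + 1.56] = 17.94*c^2 - 5.2*c - 3.26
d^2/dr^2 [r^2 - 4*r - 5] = 2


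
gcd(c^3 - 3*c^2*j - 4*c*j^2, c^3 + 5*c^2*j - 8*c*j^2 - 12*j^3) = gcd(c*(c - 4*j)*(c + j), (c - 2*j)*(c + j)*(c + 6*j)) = c + j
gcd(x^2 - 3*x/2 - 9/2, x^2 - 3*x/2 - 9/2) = x^2 - 3*x/2 - 9/2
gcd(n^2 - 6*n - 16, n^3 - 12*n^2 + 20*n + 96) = n^2 - 6*n - 16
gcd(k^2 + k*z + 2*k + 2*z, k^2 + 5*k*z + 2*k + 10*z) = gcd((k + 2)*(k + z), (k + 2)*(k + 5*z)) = k + 2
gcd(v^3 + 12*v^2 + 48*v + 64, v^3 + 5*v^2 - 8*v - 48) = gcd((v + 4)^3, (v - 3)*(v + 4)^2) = v^2 + 8*v + 16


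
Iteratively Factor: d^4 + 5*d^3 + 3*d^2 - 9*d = (d + 3)*(d^3 + 2*d^2 - 3*d) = d*(d + 3)*(d^2 + 2*d - 3) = d*(d - 1)*(d + 3)*(d + 3)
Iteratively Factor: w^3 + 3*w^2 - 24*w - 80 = (w + 4)*(w^2 - w - 20) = (w + 4)^2*(w - 5)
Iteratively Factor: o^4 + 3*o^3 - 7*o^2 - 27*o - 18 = (o + 3)*(o^3 - 7*o - 6) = (o + 2)*(o + 3)*(o^2 - 2*o - 3) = (o - 3)*(o + 2)*(o + 3)*(o + 1)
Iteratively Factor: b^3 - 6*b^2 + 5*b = (b - 5)*(b^2 - b) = (b - 5)*(b - 1)*(b)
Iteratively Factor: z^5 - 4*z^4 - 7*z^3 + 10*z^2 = (z + 2)*(z^4 - 6*z^3 + 5*z^2) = (z - 1)*(z + 2)*(z^3 - 5*z^2) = (z - 5)*(z - 1)*(z + 2)*(z^2) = z*(z - 5)*(z - 1)*(z + 2)*(z)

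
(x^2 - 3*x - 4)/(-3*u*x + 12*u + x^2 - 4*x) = (x + 1)/(-3*u + x)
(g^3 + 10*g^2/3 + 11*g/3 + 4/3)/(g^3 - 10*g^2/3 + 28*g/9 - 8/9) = 3*(3*g^3 + 10*g^2 + 11*g + 4)/(9*g^3 - 30*g^2 + 28*g - 8)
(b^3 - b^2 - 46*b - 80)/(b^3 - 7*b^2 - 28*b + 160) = (b + 2)/(b - 4)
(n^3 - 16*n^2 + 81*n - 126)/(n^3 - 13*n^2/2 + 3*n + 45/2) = 2*(n^2 - 13*n + 42)/(2*n^2 - 7*n - 15)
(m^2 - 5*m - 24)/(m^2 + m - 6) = (m - 8)/(m - 2)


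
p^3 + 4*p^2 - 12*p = p*(p - 2)*(p + 6)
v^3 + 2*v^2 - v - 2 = (v - 1)*(v + 1)*(v + 2)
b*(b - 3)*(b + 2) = b^3 - b^2 - 6*b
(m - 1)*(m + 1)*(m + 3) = m^3 + 3*m^2 - m - 3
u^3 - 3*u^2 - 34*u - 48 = (u - 8)*(u + 2)*(u + 3)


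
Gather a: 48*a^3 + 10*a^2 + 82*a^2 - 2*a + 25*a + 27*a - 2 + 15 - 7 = 48*a^3 + 92*a^2 + 50*a + 6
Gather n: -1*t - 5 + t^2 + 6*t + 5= t^2 + 5*t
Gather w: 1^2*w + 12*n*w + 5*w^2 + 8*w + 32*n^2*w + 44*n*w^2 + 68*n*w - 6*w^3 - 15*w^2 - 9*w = -6*w^3 + w^2*(44*n - 10) + w*(32*n^2 + 80*n)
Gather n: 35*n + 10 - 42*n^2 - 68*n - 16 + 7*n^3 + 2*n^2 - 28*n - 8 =7*n^3 - 40*n^2 - 61*n - 14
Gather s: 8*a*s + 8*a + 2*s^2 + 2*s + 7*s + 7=8*a + 2*s^2 + s*(8*a + 9) + 7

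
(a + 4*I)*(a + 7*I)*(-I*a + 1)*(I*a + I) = a^4 + a^3 + 12*I*a^3 - 39*a^2 + 12*I*a^2 - 39*a - 28*I*a - 28*I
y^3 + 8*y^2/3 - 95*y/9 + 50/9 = (y - 5/3)*(y - 2/3)*(y + 5)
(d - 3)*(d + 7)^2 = d^3 + 11*d^2 + 7*d - 147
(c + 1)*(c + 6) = c^2 + 7*c + 6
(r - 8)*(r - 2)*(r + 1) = r^3 - 9*r^2 + 6*r + 16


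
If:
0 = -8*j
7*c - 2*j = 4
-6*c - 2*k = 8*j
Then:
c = 4/7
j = 0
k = -12/7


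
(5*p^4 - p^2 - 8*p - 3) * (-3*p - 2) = -15*p^5 - 10*p^4 + 3*p^3 + 26*p^2 + 25*p + 6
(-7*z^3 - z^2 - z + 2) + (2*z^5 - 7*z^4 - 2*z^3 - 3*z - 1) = 2*z^5 - 7*z^4 - 9*z^3 - z^2 - 4*z + 1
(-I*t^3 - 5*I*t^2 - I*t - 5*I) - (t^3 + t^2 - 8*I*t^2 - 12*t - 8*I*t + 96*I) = -t^3 - I*t^3 - t^2 + 3*I*t^2 + 12*t + 7*I*t - 101*I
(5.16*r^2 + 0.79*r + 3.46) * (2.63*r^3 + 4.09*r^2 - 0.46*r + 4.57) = 13.5708*r^5 + 23.1821*r^4 + 9.9573*r^3 + 37.3692*r^2 + 2.0187*r + 15.8122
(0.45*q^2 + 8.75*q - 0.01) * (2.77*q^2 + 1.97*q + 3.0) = 1.2465*q^4 + 25.124*q^3 + 18.5598*q^2 + 26.2303*q - 0.03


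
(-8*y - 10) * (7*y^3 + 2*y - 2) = -56*y^4 - 70*y^3 - 16*y^2 - 4*y + 20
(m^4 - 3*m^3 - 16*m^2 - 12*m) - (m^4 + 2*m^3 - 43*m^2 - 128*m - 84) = -5*m^3 + 27*m^2 + 116*m + 84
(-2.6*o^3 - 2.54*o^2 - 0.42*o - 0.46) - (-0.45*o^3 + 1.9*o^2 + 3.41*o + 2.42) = -2.15*o^3 - 4.44*o^2 - 3.83*o - 2.88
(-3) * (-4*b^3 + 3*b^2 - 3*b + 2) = 12*b^3 - 9*b^2 + 9*b - 6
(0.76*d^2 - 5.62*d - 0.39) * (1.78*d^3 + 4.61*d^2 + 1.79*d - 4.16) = 1.3528*d^5 - 6.5*d^4 - 25.242*d^3 - 15.0193*d^2 + 22.6811*d + 1.6224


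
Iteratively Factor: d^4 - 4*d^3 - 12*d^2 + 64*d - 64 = (d + 4)*(d^3 - 8*d^2 + 20*d - 16) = (d - 4)*(d + 4)*(d^2 - 4*d + 4) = (d - 4)*(d - 2)*(d + 4)*(d - 2)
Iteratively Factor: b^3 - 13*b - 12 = (b - 4)*(b^2 + 4*b + 3) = (b - 4)*(b + 1)*(b + 3)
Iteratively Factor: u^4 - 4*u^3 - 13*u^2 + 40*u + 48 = (u - 4)*(u^3 - 13*u - 12) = (u - 4)^2*(u^2 + 4*u + 3) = (u - 4)^2*(u + 3)*(u + 1)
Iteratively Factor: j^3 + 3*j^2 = (j)*(j^2 + 3*j) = j*(j + 3)*(j)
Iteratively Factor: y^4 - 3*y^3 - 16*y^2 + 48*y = (y)*(y^3 - 3*y^2 - 16*y + 48) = y*(y + 4)*(y^2 - 7*y + 12) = y*(y - 4)*(y + 4)*(y - 3)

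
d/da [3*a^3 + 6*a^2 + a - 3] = 9*a^2 + 12*a + 1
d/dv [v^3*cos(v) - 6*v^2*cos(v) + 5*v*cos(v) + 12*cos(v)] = -v^3*sin(v) + 6*v^2*sin(v) + 3*v^2*cos(v) - 5*v*sin(v) - 12*v*cos(v) - 12*sin(v) + 5*cos(v)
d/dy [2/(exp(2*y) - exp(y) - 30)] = (2 - 4*exp(y))*exp(y)/(-exp(2*y) + exp(y) + 30)^2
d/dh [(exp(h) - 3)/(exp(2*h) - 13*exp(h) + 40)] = (-(exp(h) - 3)*(2*exp(h) - 13) + exp(2*h) - 13*exp(h) + 40)*exp(h)/(exp(2*h) - 13*exp(h) + 40)^2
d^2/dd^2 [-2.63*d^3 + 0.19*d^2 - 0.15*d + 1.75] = 0.38 - 15.78*d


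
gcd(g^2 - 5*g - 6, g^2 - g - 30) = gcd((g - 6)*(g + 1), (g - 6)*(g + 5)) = g - 6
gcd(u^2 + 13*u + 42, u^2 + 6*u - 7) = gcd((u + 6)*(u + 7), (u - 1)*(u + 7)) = u + 7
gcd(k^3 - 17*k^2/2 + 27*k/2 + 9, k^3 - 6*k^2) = k - 6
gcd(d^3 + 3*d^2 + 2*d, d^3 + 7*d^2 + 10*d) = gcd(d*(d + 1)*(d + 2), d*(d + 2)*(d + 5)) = d^2 + 2*d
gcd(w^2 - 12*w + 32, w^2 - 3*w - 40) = w - 8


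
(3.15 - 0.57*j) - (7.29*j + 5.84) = -7.86*j - 2.69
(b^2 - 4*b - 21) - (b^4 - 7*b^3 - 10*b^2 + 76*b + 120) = -b^4 + 7*b^3 + 11*b^2 - 80*b - 141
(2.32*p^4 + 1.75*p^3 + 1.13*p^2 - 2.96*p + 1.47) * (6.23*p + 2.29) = 14.4536*p^5 + 16.2153*p^4 + 11.0474*p^3 - 15.8531*p^2 + 2.3797*p + 3.3663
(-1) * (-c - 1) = c + 1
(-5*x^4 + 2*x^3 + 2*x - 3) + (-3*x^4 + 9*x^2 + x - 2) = -8*x^4 + 2*x^3 + 9*x^2 + 3*x - 5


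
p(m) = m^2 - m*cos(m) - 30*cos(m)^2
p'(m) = m*sin(m) + 2*m + 60*sin(m)*cos(m) - cos(m)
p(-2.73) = -20.25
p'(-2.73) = 18.55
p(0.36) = -26.48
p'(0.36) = 19.69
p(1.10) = -5.46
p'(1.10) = 26.98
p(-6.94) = 34.84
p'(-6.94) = -39.45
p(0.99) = -8.59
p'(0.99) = 29.78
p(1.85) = 1.65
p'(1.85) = -10.14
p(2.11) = -2.37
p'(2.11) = -19.89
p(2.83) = -16.48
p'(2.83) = -10.03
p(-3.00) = -23.37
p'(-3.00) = 3.80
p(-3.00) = -23.37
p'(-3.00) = 3.80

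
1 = 1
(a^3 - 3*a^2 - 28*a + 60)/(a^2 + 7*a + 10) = (a^2 - 8*a + 12)/(a + 2)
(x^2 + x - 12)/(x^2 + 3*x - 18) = (x + 4)/(x + 6)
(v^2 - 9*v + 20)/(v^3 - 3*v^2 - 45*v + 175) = (v - 4)/(v^2 + 2*v - 35)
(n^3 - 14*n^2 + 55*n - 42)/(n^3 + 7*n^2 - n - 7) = (n^2 - 13*n + 42)/(n^2 + 8*n + 7)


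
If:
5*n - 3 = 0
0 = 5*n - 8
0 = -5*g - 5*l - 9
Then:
No Solution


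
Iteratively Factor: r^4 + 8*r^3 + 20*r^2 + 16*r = (r)*(r^3 + 8*r^2 + 20*r + 16) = r*(r + 2)*(r^2 + 6*r + 8) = r*(r + 2)^2*(r + 4)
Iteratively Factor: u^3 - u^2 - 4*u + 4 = (u + 2)*(u^2 - 3*u + 2) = (u - 1)*(u + 2)*(u - 2)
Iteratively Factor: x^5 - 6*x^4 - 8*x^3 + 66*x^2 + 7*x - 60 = (x - 4)*(x^4 - 2*x^3 - 16*x^2 + 2*x + 15) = (x - 4)*(x + 3)*(x^3 - 5*x^2 - x + 5) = (x - 5)*(x - 4)*(x + 3)*(x^2 - 1) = (x - 5)*(x - 4)*(x - 1)*(x + 3)*(x + 1)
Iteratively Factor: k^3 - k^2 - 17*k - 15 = (k - 5)*(k^2 + 4*k + 3) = (k - 5)*(k + 3)*(k + 1)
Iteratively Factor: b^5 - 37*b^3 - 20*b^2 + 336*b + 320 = (b + 4)*(b^4 - 4*b^3 - 21*b^2 + 64*b + 80) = (b - 4)*(b + 4)*(b^3 - 21*b - 20) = (b - 4)*(b + 4)^2*(b^2 - 4*b - 5) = (b - 4)*(b + 1)*(b + 4)^2*(b - 5)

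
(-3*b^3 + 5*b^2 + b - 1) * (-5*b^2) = 15*b^5 - 25*b^4 - 5*b^3 + 5*b^2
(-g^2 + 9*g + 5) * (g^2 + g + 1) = -g^4 + 8*g^3 + 13*g^2 + 14*g + 5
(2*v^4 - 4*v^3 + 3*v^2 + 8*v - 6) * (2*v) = 4*v^5 - 8*v^4 + 6*v^3 + 16*v^2 - 12*v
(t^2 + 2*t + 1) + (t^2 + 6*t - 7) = 2*t^2 + 8*t - 6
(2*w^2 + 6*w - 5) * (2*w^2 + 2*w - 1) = 4*w^4 + 16*w^3 - 16*w + 5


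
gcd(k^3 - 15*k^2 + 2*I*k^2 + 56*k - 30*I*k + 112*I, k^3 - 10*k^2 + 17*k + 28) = k - 7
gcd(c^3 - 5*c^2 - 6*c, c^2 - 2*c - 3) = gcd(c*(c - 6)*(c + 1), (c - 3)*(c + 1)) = c + 1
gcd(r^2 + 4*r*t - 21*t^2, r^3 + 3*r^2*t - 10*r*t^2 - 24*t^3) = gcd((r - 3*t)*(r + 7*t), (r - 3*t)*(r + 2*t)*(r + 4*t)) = r - 3*t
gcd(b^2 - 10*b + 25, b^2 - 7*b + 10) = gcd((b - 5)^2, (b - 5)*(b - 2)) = b - 5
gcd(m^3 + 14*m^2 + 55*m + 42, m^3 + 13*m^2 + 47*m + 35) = m^2 + 8*m + 7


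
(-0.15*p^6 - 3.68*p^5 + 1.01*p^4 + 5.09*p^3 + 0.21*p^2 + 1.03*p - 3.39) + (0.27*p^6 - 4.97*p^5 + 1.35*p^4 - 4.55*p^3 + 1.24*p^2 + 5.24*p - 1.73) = 0.12*p^6 - 8.65*p^5 + 2.36*p^4 + 0.54*p^3 + 1.45*p^2 + 6.27*p - 5.12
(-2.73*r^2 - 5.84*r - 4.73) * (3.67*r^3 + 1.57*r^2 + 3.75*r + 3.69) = -10.0191*r^5 - 25.7189*r^4 - 36.7654*r^3 - 39.3998*r^2 - 39.2871*r - 17.4537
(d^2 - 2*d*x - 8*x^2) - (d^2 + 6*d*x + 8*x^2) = -8*d*x - 16*x^2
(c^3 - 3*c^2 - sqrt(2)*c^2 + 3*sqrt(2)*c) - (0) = c^3 - 3*c^2 - sqrt(2)*c^2 + 3*sqrt(2)*c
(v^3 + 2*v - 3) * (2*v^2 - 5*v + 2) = 2*v^5 - 5*v^4 + 6*v^3 - 16*v^2 + 19*v - 6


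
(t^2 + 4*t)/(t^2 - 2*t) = (t + 4)/(t - 2)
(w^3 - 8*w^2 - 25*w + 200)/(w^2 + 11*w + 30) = (w^2 - 13*w + 40)/(w + 6)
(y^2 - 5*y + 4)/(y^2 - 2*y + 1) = (y - 4)/(y - 1)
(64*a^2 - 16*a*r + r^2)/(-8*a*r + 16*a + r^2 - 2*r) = (-8*a + r)/(r - 2)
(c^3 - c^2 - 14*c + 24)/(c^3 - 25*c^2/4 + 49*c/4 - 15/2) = 4*(c + 4)/(4*c - 5)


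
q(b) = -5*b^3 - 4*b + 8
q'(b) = -15*b^2 - 4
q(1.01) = -1.19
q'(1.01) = -19.30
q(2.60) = -90.28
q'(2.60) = -105.40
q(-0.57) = 11.21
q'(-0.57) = -8.87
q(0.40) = 6.08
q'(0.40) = -6.40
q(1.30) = -8.18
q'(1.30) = -29.35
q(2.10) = -46.70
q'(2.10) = -70.15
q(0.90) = 0.75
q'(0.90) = -16.15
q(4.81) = -567.66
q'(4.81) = -351.04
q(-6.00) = 1112.00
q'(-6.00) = -544.00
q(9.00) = -3673.00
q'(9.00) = -1219.00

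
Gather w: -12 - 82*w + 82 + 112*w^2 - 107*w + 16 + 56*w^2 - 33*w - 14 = 168*w^2 - 222*w + 72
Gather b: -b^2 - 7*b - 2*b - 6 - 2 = -b^2 - 9*b - 8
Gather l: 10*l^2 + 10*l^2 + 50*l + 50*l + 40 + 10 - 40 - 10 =20*l^2 + 100*l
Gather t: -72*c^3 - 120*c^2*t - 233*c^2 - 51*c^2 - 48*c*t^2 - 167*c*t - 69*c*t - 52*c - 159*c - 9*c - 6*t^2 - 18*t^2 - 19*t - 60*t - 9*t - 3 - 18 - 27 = -72*c^3 - 284*c^2 - 220*c + t^2*(-48*c - 24) + t*(-120*c^2 - 236*c - 88) - 48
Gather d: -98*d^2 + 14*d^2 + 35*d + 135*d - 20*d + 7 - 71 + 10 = -84*d^2 + 150*d - 54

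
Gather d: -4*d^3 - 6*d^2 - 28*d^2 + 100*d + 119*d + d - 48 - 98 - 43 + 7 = -4*d^3 - 34*d^2 + 220*d - 182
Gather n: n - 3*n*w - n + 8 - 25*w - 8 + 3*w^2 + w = -3*n*w + 3*w^2 - 24*w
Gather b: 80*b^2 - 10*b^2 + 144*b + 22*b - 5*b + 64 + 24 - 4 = 70*b^2 + 161*b + 84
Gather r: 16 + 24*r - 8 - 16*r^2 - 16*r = -16*r^2 + 8*r + 8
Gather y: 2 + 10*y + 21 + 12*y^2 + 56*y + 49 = 12*y^2 + 66*y + 72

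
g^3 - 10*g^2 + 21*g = g*(g - 7)*(g - 3)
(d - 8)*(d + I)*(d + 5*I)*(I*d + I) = I*d^4 - 6*d^3 - 7*I*d^3 + 42*d^2 - 13*I*d^2 + 48*d + 35*I*d + 40*I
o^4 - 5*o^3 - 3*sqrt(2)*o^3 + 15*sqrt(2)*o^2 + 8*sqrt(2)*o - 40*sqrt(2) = (o - 5)*(o - 2*sqrt(2))^2*(o + sqrt(2))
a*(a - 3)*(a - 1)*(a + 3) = a^4 - a^3 - 9*a^2 + 9*a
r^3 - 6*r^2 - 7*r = r*(r - 7)*(r + 1)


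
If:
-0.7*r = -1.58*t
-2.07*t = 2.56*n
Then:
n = -0.80859375*t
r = 2.25714285714286*t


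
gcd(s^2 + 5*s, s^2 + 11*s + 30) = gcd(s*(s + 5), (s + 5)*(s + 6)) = s + 5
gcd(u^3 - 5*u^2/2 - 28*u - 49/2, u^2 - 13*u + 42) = u - 7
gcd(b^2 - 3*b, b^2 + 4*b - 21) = b - 3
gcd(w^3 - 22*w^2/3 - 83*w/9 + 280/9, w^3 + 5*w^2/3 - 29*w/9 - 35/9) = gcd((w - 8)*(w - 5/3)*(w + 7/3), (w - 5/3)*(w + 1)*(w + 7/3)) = w^2 + 2*w/3 - 35/9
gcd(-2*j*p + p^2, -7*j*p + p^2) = p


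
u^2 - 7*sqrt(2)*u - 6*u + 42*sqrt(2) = (u - 6)*(u - 7*sqrt(2))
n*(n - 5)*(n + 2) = n^3 - 3*n^2 - 10*n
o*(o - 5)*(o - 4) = o^3 - 9*o^2 + 20*o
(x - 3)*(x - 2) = x^2 - 5*x + 6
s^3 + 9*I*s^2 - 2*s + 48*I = (s - 2*I)*(s + 3*I)*(s + 8*I)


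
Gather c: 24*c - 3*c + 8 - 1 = 21*c + 7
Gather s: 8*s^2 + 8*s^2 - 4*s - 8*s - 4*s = 16*s^2 - 16*s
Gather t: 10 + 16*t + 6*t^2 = 6*t^2 + 16*t + 10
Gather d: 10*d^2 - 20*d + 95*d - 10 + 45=10*d^2 + 75*d + 35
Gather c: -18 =-18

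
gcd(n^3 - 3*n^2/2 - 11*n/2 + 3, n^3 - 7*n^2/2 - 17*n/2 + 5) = n^2 + 3*n/2 - 1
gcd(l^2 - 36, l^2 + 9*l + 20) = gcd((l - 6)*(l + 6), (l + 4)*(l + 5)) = 1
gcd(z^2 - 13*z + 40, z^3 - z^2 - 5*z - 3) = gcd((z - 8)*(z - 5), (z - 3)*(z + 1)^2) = 1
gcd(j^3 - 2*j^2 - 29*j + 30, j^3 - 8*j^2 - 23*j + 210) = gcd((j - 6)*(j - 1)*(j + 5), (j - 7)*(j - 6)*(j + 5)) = j^2 - j - 30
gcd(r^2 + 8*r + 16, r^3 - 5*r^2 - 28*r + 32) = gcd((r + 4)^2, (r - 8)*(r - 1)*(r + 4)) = r + 4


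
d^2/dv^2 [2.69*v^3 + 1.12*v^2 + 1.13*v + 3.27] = 16.14*v + 2.24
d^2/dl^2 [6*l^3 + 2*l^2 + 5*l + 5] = 36*l + 4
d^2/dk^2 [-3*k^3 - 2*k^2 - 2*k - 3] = -18*k - 4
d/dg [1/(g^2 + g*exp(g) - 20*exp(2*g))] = (-g*exp(g) - 2*g + 40*exp(2*g) - exp(g))/(g^2 + g*exp(g) - 20*exp(2*g))^2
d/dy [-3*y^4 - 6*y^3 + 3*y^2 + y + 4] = -12*y^3 - 18*y^2 + 6*y + 1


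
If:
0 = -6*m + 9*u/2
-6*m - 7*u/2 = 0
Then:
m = 0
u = 0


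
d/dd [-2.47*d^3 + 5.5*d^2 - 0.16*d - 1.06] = -7.41*d^2 + 11.0*d - 0.16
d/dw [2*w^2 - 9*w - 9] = 4*w - 9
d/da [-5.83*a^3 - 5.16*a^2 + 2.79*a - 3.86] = -17.49*a^2 - 10.32*a + 2.79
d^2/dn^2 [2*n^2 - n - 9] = 4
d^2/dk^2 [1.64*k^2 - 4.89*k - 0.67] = 3.28000000000000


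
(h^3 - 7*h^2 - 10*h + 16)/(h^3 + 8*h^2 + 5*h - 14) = (h - 8)/(h + 7)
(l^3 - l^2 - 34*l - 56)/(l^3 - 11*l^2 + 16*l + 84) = (l + 4)/(l - 6)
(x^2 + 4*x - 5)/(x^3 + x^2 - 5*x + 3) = (x + 5)/(x^2 + 2*x - 3)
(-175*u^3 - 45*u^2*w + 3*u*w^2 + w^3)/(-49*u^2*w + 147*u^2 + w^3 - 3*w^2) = (25*u^2 + 10*u*w + w^2)/(7*u*w - 21*u + w^2 - 3*w)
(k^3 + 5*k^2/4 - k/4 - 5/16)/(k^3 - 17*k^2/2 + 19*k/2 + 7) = (8*k^2 + 6*k - 5)/(8*(k^2 - 9*k + 14))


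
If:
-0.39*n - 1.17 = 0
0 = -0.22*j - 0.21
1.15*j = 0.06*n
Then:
No Solution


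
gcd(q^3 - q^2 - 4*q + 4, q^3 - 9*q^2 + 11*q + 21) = 1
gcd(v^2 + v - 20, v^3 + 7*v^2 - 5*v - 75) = v + 5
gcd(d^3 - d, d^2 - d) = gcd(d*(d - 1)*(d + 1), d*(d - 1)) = d^2 - d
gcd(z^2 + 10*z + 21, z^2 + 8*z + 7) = z + 7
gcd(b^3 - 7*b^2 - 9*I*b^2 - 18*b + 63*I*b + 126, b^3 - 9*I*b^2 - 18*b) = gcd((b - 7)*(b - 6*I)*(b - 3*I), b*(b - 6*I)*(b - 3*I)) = b^2 - 9*I*b - 18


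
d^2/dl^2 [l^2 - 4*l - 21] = 2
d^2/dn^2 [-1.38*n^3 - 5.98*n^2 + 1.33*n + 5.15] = -8.28*n - 11.96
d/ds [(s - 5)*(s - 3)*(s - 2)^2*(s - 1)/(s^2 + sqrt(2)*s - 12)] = (s - 2)*(-(s - 5)*(s - 3)*(s - 2)*(s - 1)*(2*s + sqrt(2)) + (s^2 + sqrt(2)*s - 12)*((s - 5)*(s - 3)*(s - 2) + 2*(s - 5)*(s - 3)*(s - 1) + (s - 5)*(s - 2)*(s - 1) + (s - 3)*(s - 2)*(s - 1)))/(s^2 + sqrt(2)*s - 12)^2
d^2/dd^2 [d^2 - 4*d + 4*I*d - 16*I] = 2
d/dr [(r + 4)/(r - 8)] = -12/(r - 8)^2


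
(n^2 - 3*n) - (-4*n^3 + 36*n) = 4*n^3 + n^2 - 39*n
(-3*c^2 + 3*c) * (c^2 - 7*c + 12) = -3*c^4 + 24*c^3 - 57*c^2 + 36*c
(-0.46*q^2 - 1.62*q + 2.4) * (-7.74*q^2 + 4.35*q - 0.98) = 3.5604*q^4 + 10.5378*q^3 - 25.1722*q^2 + 12.0276*q - 2.352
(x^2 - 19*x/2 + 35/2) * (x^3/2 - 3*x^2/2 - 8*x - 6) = x^5/2 - 25*x^4/4 + 15*x^3 + 175*x^2/4 - 83*x - 105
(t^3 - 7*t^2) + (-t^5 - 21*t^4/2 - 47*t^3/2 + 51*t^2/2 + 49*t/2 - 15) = -t^5 - 21*t^4/2 - 45*t^3/2 + 37*t^2/2 + 49*t/2 - 15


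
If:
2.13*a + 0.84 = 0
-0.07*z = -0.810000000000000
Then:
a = -0.39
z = 11.57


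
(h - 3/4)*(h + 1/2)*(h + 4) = h^3 + 15*h^2/4 - 11*h/8 - 3/2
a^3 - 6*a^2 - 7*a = a*(a - 7)*(a + 1)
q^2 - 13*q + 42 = (q - 7)*(q - 6)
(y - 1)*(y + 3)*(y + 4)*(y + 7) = y^4 + 13*y^3 + 47*y^2 + 23*y - 84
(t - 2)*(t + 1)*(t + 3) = t^3 + 2*t^2 - 5*t - 6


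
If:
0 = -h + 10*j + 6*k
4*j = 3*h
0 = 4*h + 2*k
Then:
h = 0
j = 0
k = 0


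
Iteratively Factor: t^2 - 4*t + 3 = (t - 1)*(t - 3)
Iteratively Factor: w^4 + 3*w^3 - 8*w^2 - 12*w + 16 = (w - 1)*(w^3 + 4*w^2 - 4*w - 16) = (w - 1)*(w + 2)*(w^2 + 2*w - 8) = (w - 1)*(w + 2)*(w + 4)*(w - 2)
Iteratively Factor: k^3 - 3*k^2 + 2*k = (k - 2)*(k^2 - k) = k*(k - 2)*(k - 1)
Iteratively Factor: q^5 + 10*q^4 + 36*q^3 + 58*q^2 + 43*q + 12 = (q + 1)*(q^4 + 9*q^3 + 27*q^2 + 31*q + 12) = (q + 1)^2*(q^3 + 8*q^2 + 19*q + 12) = (q + 1)^2*(q + 4)*(q^2 + 4*q + 3) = (q + 1)^2*(q + 3)*(q + 4)*(q + 1)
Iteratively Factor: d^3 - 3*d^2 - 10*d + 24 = (d - 2)*(d^2 - d - 12) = (d - 4)*(d - 2)*(d + 3)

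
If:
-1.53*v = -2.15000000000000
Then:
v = 1.41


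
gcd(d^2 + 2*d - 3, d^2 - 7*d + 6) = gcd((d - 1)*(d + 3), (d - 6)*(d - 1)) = d - 1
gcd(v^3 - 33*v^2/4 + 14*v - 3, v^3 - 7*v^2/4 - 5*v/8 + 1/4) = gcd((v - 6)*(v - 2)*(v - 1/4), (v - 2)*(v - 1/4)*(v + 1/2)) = v^2 - 9*v/4 + 1/2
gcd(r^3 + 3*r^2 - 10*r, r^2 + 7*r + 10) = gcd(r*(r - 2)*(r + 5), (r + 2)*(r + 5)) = r + 5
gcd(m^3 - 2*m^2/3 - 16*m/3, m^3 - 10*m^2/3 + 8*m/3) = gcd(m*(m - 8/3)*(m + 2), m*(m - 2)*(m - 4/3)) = m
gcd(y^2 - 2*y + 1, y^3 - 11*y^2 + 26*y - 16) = y - 1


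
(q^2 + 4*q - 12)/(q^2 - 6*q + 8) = (q + 6)/(q - 4)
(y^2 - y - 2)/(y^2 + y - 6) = (y + 1)/(y + 3)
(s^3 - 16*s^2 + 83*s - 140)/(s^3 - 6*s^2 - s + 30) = (s^2 - 11*s + 28)/(s^2 - s - 6)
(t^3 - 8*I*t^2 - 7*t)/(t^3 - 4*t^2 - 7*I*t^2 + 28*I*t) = (t - I)/(t - 4)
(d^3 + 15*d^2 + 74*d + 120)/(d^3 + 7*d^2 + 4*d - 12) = (d^2 + 9*d + 20)/(d^2 + d - 2)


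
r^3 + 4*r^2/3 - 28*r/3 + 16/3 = (r - 2)*(r - 2/3)*(r + 4)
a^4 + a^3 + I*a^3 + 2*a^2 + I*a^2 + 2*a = a*(a + 2*I)*(-I*a - I)*(I*a + 1)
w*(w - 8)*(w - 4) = w^3 - 12*w^2 + 32*w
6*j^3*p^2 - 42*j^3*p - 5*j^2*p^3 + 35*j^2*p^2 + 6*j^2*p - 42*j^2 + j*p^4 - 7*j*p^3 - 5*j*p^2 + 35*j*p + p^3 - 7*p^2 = (-3*j + p)*(-2*j + p)*(p - 7)*(j*p + 1)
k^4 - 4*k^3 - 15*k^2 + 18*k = k*(k - 6)*(k - 1)*(k + 3)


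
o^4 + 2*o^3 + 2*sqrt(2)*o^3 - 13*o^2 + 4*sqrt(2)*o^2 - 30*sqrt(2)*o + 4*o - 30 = (o - 3)*(o + 5)*(o + sqrt(2))^2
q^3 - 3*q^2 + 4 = (q - 2)^2*(q + 1)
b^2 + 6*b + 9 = (b + 3)^2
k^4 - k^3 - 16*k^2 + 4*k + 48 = (k - 4)*(k - 2)*(k + 2)*(k + 3)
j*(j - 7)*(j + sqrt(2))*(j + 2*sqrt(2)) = j^4 - 7*j^3 + 3*sqrt(2)*j^3 - 21*sqrt(2)*j^2 + 4*j^2 - 28*j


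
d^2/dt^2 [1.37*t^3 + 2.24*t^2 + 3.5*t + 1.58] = 8.22*t + 4.48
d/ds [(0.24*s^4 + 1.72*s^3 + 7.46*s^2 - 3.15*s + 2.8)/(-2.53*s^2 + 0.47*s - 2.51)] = (-1.2144*s^5 - 4.0132*s^4 - 0.7928*s^3 - 17.4149*s^2 - 23.2812*s + 6.5905)/(6.4009*s^4 - 2.3782*s^3 + 12.9215*s^2 - 2.3594*s + 6.3001)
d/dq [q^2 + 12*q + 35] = 2*q + 12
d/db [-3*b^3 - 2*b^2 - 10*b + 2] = -9*b^2 - 4*b - 10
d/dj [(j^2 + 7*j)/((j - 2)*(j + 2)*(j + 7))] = (-j^2 - 4)/(j^4 - 8*j^2 + 16)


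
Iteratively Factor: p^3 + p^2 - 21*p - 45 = (p + 3)*(p^2 - 2*p - 15) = (p + 3)^2*(p - 5)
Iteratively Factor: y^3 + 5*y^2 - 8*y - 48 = (y + 4)*(y^2 + y - 12) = (y + 4)^2*(y - 3)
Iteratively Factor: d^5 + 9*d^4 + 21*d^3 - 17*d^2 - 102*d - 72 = (d + 1)*(d^4 + 8*d^3 + 13*d^2 - 30*d - 72) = (d - 2)*(d + 1)*(d^3 + 10*d^2 + 33*d + 36) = (d - 2)*(d + 1)*(d + 3)*(d^2 + 7*d + 12) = (d - 2)*(d + 1)*(d + 3)^2*(d + 4)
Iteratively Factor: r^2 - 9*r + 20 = (r - 5)*(r - 4)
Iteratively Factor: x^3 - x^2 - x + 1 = (x - 1)*(x^2 - 1) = (x - 1)*(x + 1)*(x - 1)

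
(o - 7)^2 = o^2 - 14*o + 49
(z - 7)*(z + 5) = z^2 - 2*z - 35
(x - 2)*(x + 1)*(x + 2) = x^3 + x^2 - 4*x - 4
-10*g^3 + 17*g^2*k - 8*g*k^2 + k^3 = (-5*g + k)*(-2*g + k)*(-g + k)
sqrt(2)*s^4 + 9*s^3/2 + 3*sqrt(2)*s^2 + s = s*(s + sqrt(2))^2*(sqrt(2)*s + 1/2)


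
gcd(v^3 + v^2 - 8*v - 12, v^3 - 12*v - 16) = v^2 + 4*v + 4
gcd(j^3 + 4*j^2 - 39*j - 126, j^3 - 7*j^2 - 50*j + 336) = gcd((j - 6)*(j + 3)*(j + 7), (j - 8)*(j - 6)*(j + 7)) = j^2 + j - 42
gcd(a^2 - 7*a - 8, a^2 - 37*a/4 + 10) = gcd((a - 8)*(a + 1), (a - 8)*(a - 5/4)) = a - 8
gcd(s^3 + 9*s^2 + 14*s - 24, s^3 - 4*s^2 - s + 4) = s - 1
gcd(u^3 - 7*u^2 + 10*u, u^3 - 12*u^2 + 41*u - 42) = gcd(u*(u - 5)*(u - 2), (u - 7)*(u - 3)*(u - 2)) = u - 2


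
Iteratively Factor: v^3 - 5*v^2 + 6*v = (v - 2)*(v^2 - 3*v) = (v - 3)*(v - 2)*(v)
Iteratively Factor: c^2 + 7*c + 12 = (c + 4)*(c + 3)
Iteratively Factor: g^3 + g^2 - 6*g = (g - 2)*(g^2 + 3*g) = (g - 2)*(g + 3)*(g)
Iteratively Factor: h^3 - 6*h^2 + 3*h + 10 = (h + 1)*(h^2 - 7*h + 10) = (h - 5)*(h + 1)*(h - 2)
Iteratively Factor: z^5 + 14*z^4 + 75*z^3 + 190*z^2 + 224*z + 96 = (z + 2)*(z^4 + 12*z^3 + 51*z^2 + 88*z + 48) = (z + 2)*(z + 4)*(z^3 + 8*z^2 + 19*z + 12) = (z + 2)*(z + 3)*(z + 4)*(z^2 + 5*z + 4) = (z + 2)*(z + 3)*(z + 4)^2*(z + 1)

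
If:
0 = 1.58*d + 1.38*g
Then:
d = -0.873417721518987*g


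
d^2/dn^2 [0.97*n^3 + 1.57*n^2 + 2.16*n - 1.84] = 5.82*n + 3.14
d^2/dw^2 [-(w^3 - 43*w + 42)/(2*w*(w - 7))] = 6*(-w^3 - 21*w^2 + 147*w - 343)/(w^3*(w^3 - 21*w^2 + 147*w - 343))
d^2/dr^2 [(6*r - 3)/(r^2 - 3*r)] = 6*(2*r^3 - 3*r^2 + 9*r - 9)/(r^3*(r^3 - 9*r^2 + 27*r - 27))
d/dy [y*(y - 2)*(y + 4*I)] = 3*y^2 + y*(-4 + 8*I) - 8*I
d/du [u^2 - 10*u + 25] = 2*u - 10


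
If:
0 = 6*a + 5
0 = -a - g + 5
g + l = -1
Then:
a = -5/6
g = 35/6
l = -41/6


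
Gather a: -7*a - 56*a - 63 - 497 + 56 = -63*a - 504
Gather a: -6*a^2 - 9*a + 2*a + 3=-6*a^2 - 7*a + 3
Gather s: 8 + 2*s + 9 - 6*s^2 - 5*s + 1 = -6*s^2 - 3*s + 18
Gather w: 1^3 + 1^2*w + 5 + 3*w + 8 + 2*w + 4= 6*w + 18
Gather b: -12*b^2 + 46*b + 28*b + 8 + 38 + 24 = -12*b^2 + 74*b + 70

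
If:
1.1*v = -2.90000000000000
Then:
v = -2.64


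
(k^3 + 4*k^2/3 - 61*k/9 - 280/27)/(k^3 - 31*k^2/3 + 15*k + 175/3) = (k^2 - k/3 - 56/9)/(k^2 - 12*k + 35)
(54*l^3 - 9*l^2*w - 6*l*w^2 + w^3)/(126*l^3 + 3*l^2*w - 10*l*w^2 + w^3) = (-3*l + w)/(-7*l + w)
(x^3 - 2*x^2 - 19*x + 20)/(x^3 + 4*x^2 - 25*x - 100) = (x - 1)/(x + 5)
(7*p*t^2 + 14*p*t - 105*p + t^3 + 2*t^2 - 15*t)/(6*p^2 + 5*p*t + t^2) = (7*p*t^2 + 14*p*t - 105*p + t^3 + 2*t^2 - 15*t)/(6*p^2 + 5*p*t + t^2)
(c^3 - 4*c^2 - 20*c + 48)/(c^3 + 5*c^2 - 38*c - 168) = (c - 2)/(c + 7)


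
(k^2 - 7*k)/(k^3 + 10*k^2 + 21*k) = (k - 7)/(k^2 + 10*k + 21)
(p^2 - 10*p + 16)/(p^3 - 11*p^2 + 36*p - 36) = (p - 8)/(p^2 - 9*p + 18)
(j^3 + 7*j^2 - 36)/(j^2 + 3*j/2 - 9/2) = 2*(j^2 + 4*j - 12)/(2*j - 3)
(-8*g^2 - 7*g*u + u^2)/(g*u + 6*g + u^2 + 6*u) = (-8*g + u)/(u + 6)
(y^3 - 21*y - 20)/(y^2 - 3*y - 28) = (y^2 - 4*y - 5)/(y - 7)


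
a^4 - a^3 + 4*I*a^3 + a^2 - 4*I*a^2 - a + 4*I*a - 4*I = (a - 1)*(a - I)*(a + I)*(a + 4*I)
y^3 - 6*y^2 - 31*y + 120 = (y - 8)*(y - 3)*(y + 5)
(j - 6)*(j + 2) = j^2 - 4*j - 12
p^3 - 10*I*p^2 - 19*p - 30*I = (p - 6*I)*(p - 5*I)*(p + I)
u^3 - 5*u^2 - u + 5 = (u - 5)*(u - 1)*(u + 1)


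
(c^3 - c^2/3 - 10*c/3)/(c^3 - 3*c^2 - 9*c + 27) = c*(3*c^2 - c - 10)/(3*(c^3 - 3*c^2 - 9*c + 27))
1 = 1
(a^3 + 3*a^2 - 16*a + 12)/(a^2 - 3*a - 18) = (-a^3 - 3*a^2 + 16*a - 12)/(-a^2 + 3*a + 18)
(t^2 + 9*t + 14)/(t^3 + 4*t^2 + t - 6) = (t + 7)/(t^2 + 2*t - 3)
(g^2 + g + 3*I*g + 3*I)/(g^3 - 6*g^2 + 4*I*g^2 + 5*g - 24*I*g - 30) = (g^2 + g*(1 + 3*I) + 3*I)/(g^3 + g^2*(-6 + 4*I) + g*(5 - 24*I) - 30)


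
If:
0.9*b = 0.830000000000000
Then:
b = 0.92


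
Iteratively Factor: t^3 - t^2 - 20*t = (t)*(t^2 - t - 20) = t*(t - 5)*(t + 4)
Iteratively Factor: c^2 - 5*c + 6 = (c - 3)*(c - 2)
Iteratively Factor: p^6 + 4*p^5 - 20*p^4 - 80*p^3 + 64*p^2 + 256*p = (p)*(p^5 + 4*p^4 - 20*p^3 - 80*p^2 + 64*p + 256) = p*(p + 4)*(p^4 - 20*p^2 + 64) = p*(p + 4)^2*(p^3 - 4*p^2 - 4*p + 16) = p*(p + 2)*(p + 4)^2*(p^2 - 6*p + 8) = p*(p - 2)*(p + 2)*(p + 4)^2*(p - 4)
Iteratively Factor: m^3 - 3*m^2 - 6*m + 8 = (m - 4)*(m^2 + m - 2) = (m - 4)*(m - 1)*(m + 2)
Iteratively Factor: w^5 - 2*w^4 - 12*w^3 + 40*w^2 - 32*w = (w - 2)*(w^4 - 12*w^2 + 16*w) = (w - 2)*(w + 4)*(w^3 - 4*w^2 + 4*w) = w*(w - 2)*(w + 4)*(w^2 - 4*w + 4) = w*(w - 2)^2*(w + 4)*(w - 2)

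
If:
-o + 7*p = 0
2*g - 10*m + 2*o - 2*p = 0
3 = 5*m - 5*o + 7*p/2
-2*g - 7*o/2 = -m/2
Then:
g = 1434/1447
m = 150/1447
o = -798/1447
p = -114/1447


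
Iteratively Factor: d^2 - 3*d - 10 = (d - 5)*(d + 2)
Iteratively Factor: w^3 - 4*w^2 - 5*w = (w + 1)*(w^2 - 5*w) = w*(w + 1)*(w - 5)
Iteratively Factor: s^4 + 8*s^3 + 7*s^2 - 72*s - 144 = (s + 4)*(s^3 + 4*s^2 - 9*s - 36) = (s + 3)*(s + 4)*(s^2 + s - 12) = (s + 3)*(s + 4)^2*(s - 3)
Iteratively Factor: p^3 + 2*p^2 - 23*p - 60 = (p - 5)*(p^2 + 7*p + 12) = (p - 5)*(p + 4)*(p + 3)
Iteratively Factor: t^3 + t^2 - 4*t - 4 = (t - 2)*(t^2 + 3*t + 2) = (t - 2)*(t + 2)*(t + 1)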